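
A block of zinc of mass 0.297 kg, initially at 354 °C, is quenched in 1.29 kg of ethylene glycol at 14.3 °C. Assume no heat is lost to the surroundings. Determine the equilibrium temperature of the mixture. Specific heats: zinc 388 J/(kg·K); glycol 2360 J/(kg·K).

Conservation of energy gives ΣQ = 0:
0.297×388×(T − 354) + 1.29×2360×(T − 14.3) = 0
(115.24 + 3044.4) T = 115.24×354 + 3044.4×14.3
T ≈ 26.69 °C

T_f ≈ 26.7 °C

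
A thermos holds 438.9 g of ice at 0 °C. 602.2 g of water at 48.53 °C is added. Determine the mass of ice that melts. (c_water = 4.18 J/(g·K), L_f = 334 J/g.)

m_melted ≈ 366 g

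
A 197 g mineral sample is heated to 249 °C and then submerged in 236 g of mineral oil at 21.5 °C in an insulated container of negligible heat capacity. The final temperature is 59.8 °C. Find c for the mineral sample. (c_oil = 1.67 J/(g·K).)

c ≈ 0.405 J/(g·K)

Heat gained plus heat lost sum to zero:
197×c×(59.8 − 249) + 236×1.67×(59.8 − 21.5) = 0
-37272 c = -15095
c = -15095/-37272 ≈ 0.405 J/(g·K)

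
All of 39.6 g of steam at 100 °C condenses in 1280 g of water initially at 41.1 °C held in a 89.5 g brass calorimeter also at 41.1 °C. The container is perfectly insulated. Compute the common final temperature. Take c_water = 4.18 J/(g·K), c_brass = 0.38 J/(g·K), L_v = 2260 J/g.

Let T be the final temperature. ΣQ_i = 0:
steam→water at 100 °C releases m L_v = 39.6·2260 = 89496
  condensed water 100 °C→T: 165.53(T − 100)
  water warms: 1280·4.18·(T − 41.1) = 5350.4(T − 41.1)
  brass cup: 89.5·0.38·(T − 41.1) = 34.01(T − 41.1)
5549.9 T = 89496 + 16553 + 221299 = 327348
T ≈ 58.98 °C, under the boiling point, so the assumption holds.

T_f ≈ 59.0 °C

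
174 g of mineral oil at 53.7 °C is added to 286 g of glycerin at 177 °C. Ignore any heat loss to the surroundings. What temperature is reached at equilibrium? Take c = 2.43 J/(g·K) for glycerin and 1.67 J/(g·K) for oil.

T_f ≈ 140.6 °C

Setting the total heat transfer to zero:
286×2.43×(T − 177) + 174×1.67×(T − 53.7) = 0
694.98(T − 177) + 290.58(T − 53.7) = 0
985.56 T = 138616
T = 138616/985.56 ≈ 140.65 °C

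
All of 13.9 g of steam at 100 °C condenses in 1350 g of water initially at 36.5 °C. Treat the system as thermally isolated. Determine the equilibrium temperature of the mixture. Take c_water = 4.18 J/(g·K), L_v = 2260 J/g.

Taking heat into each body as positive, Σ m c ΔT = 0:
latent heat released on condensation: 13.9·2260 = 31414
  condensed water 100 °C→T: 58.1(T − 100)
  water warms: 1350·4.18·(T − 36.5) = 5643(T − 36.5)
5701.1 T = 31414 + 5810.2 + 205970 = 243194
T ≈ 42.66 °C, under the boiling point, so the assumption holds.

T_f ≈ 42.7 °C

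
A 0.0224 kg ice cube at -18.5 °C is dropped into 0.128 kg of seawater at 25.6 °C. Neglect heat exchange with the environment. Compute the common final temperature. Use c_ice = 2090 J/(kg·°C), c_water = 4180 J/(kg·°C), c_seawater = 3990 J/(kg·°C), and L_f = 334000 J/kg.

T_f ≈ 7.8 °C

Energy balance with sensible and latent terms:
warm ice to 0 °C: 0.0224·2090·(0 − (-18.5)) = 866.1; melt ice: 0.0224·334000 = 7481.6; warm the meltwater: 93.63 T; seawater cools: 0.128·3990·(T − 25.6) = 510.72(T − 25.6)
604.35 T = 13074 − 8347.7 = 4726.7
T ≈ 7.82 °C (positive, so assuming full melt was valid).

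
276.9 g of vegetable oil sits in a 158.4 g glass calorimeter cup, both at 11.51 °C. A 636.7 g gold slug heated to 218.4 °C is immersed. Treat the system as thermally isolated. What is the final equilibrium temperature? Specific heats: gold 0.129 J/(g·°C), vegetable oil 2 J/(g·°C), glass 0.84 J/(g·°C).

T_f = Σ m_i c_i T_i / Σ m_i c_i:
T_f = (82.13×218.4 + 553.8×11.51 + 133.06×11.51) / (82.13 + 553.8 + 133.06)
    = 25844 / 768.99 ≈ 33.61 °C

T_f ≈ 33.6 °C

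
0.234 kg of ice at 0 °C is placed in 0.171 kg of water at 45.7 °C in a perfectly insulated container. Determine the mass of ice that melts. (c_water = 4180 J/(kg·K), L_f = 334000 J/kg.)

m_melted ≈ 0.0978 kg

Water can give up m c ΔT = 0.171·4180·45.7 = 32665 J before reaching 0 °C.
Fully melting the ice requires m_ice L_f = 0.234·334000 = 78156 J.
32665 J < 78156 J, so only part of the ice melts and the system sits at 0 °C.
m_melted·334000 = 32665  ⇒  m_melted ≈ 0.0978 kg.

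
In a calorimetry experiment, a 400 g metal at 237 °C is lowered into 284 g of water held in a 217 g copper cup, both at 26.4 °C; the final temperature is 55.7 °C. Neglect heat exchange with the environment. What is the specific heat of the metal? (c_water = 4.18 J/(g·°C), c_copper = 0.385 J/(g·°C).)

c ≈ 0.513 J/(g·°C)

Let T be the final temperature. ΣQ_i = 0:
400×c×(55.7 − 237) + 284×4.18×(55.7 − 26.4) + 217×0.385×(55.7 − 26.4) = 0
-72520 c = -37230
c = -37230/-72520 ≈ 0.5134 J/(g·°C)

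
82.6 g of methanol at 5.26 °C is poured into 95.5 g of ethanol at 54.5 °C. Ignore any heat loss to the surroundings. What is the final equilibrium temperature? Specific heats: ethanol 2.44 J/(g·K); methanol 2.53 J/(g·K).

Net heat exchanged in the isolated system is zero:
95.5×2.44×(T − 54.5) + 82.6×2.53×(T − 5.26) = 0
(233.02 + 208.98) T = 233.02×54.5 + 208.98×5.26
T ≈ 31.22 °C

T_f ≈ 31.2 °C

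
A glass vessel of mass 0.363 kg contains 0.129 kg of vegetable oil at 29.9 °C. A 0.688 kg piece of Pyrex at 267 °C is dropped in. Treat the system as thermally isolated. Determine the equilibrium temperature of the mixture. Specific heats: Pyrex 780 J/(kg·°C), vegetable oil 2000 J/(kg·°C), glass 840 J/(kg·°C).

T_f ≈ 145.6 °C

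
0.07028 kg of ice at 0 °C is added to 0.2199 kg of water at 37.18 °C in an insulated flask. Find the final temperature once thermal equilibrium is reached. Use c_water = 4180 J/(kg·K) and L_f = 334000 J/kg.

T_f ≈ 8.8 °C

Taking heat into each body as positive, Σ m c ΔT = 0:
fusion: m_ice L_f = 0.07028·334000 = 23474
  meltwater 0→T: 0.07028·4180·T = 293.77 T
  water: 919.18(T − 37.18)
1213 T = 34175 − 23474 = 10702
T ≈ 8.82 °C (positive, so assuming full melt was valid).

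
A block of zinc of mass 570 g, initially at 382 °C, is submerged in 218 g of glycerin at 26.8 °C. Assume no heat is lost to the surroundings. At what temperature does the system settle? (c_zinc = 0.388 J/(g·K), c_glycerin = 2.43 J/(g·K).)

Let T be the final temperature. ΣQ_i = 0:
570×0.388×(T − 382) + 218×2.43×(T − 26.8) = 0
750.9 T = 98680
T = 98680 / 750.9 = 131 °C

T_f ≈ 131.4 °C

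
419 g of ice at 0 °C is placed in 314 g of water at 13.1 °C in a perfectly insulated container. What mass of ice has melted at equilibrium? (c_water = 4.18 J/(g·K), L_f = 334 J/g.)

Cooling the water to 0 °C releases 314·4.18·13.1 = 17194 J.
Fully melting the ice requires m_ice L_f = 419·334 = 139946 J.
17194 J < 139946 J, so only part of the ice melts and the system sits at 0 °C.
Mass melted = 17194/334 ≈ 51.48 g.

m_melted ≈ 51.5 g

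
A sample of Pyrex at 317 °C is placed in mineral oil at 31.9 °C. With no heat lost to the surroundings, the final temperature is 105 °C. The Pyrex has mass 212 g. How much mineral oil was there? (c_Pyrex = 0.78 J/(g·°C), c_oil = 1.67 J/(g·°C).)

|Q_Pyrex| = |Q_oil|:
212×0.78×(317 − 105) = m×1.67×(105 − 31.9)
122.08 m = 35056  ⇒  m ≈ 287.2 g

m ≈ 287 g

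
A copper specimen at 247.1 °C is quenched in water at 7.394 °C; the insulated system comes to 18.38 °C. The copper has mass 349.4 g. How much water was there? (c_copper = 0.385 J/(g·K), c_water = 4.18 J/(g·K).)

Let T be the final temperature. ΣQ_i = 0:
349.4·0.385·(18.38 − 247.1) + m·4.18·(18.38 − 7.394) = 0
45.92 m = 30767
m = 30767/45.92 ≈ 670 g

m ≈ 670 g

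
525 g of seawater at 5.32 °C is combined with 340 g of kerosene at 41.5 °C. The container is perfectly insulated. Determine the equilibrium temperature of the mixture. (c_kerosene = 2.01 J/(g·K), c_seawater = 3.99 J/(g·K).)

T_f ≈ 14.2 °C

Energy conservation, ΣQ = 0:
340×2.01×(T − 41.5) + 525×3.99×(T − 5.32) = 0
683.4(T − 41.5) + 2094.8(T − 5.32) = 0
2778.2 T = 39505
T ≈ 14.22 °C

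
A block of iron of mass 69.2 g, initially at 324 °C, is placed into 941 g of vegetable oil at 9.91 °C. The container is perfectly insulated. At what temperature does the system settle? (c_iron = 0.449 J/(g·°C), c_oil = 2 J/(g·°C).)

Net heat exchanged in the isolated system is zero:
69.2*0.449*(T − 324) + 941*2*(T − 9.91) = 0
1913.1 T = 28718
T ≈ 15.01 °C

T_f ≈ 15.0 °C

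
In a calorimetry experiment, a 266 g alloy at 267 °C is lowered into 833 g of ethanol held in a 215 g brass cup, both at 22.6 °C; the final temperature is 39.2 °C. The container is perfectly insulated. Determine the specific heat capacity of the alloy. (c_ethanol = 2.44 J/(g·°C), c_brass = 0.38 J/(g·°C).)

c ≈ 0.579 J/(g·°C)

Taking heat into each body as positive, Σ m c ΔT = 0:
266×c×(39.2 − 267) + 833×2.44×(39.2 − 22.6) + 215×0.38×(39.2 − 22.6) = 0
-60595 c = -35096
c = -35096/-60595 ≈ 0.5792 J/(g·°C)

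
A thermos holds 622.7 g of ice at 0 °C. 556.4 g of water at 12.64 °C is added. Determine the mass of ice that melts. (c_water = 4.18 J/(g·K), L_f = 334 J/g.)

Cooling the water to 0 °C releases 556.4×4.18×12.64 = 29398 J.
To melt every bit of ice: 622.7×334 = 207982 J.
That's not enough to melt it all — equilibrium is at 0 °C with ice remaining.
Mass melted = 29398/334 ≈ 88.02 g.

m_melted ≈ 88 g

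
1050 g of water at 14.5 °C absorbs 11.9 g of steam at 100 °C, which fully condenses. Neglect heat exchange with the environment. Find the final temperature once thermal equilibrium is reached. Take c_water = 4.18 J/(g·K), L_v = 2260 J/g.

Taking heat into each body as positive, Σ m c ΔT = 0:
latent heat released on condensation: 11.9×2260 = 26894
  condensate cools 100→T: 11.9×4.18×(T − 100) = 49.74(T − 100)
  original water: 4389(T − 14.5)
4438.7 T = 26894 + 4974.2 + 63640 = 95509
T ≈ 21.52 °C, under the boiling point, so the assumption holds.

T_f ≈ 21.5 °C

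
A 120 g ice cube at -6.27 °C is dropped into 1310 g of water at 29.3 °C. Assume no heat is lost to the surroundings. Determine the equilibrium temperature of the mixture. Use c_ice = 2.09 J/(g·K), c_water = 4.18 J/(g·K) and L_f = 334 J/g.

T_f ≈ 19.9 °C

Energy balance with sensible and latent terms:
warm ice to 0 °C: 120×2.09×(0 − (-6.27)) = 1572.5
  melt ice: 120×334 = 40080
  warm the meltwater: 501.6 T
  water cools: 1310×4.18×(T − 29.3) = 5475.8(T − 29.3)
5977.4 T = 160441 − 41653 = 118788
T ≈ 19.87 °C — above 0 °C, consistent with complete melting.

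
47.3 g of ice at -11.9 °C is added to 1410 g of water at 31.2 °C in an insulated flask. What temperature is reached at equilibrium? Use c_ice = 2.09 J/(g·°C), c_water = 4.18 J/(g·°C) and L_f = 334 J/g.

Sum of m c ΔT and latent-heat terms is zero:
ice -11.9→0 °C: 47.3·2.09·11.9 = 1176.4; fusion: m_ice L_f = 47.3·334 = 15798; warm the meltwater: 197.71 T; water: 5893.8(T − 31.2)
6091.5 T = 183887 − 16975 = 166912
T ≈ 27.40 °C (positive, so assuming full melt was valid).

T_f ≈ 27.4 °C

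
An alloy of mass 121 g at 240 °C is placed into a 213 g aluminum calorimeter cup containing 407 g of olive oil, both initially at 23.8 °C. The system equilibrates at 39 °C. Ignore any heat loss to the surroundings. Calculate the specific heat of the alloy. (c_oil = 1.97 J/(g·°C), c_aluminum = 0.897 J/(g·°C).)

c ≈ 0.621 J/(g·°C)

Net heat exchanged in the isolated system is zero:
121·c·(39 − 240) + 407·1.97·(39 − 23.8) + 213·0.897·(39 − 23.8) = 0
-24321 c = -15091
c = -15091/-24321 ≈ 0.6205 J/(g·°C)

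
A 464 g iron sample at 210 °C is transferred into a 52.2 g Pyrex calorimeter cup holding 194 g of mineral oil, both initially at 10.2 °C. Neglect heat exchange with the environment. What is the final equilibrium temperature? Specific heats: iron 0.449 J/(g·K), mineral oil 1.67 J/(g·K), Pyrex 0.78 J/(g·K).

Heat gained plus heat lost sum to zero:
464*0.449*(T − 210) + 194*1.67*(T − 10.2) + 52.2*0.78*(T − 10.2) = 0
208.34(T − 210) + 323.98(T − 10.2) + 40.72(T − 10.2) = 0
573.03 T = 47470
T ≈ 82.84 °C

T_f ≈ 82.8 °C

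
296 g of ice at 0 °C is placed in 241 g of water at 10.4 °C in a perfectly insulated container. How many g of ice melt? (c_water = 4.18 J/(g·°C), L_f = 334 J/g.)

Cooling the water to 0 °C releases 241×4.18×10.4 = 10477 J.
Fully melting the ice requires m_ice L_f = 296×334 = 98864 J.
Since 10477 < 98864 J, not all the ice melts; equilibrium is at 0 °C.
Mass melted = 10477/334 ≈ 31.37 g.

m_melted ≈ 31.4 g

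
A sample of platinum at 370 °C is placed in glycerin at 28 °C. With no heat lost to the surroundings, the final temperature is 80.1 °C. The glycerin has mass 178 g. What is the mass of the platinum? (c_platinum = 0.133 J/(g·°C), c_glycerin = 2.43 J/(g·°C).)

m ≈ 584 g

|Q_platinum| = |Q_glycerin|:
m·0.133·(370 − 80.1) = 178·2.43·(80.1 − 28)
38.56 m = 22535  ⇒  m ≈ 584.5 g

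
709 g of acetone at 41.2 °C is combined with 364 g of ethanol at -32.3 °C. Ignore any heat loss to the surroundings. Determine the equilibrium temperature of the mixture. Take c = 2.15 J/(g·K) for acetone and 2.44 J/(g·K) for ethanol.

T_f ≈ 14.1 °C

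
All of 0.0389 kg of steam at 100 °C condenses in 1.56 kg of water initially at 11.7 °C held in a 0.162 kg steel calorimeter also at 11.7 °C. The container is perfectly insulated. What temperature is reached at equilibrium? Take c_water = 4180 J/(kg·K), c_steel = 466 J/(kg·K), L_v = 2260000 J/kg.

Conservation of energy gives ΣQ = 0:
condense steam: −0.0389×2260000 = −87914; condensate cools 100→T: 0.0389×4180×(T − 100) = 162.6(T − 100); original water: 6520.8(T − 11.7); cup: 75.49(T − 11.7)
6758.9 T = 87914 + 16260 + 77177 = 181351
T ≈ 26.83 °C — below 100 °C, confirming all the steam condensed.

T_f ≈ 26.8 °C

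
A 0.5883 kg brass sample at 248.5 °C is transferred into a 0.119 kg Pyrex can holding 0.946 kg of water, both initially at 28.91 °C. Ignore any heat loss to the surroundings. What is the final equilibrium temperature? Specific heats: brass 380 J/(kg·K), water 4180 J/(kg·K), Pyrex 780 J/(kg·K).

T_f ≈ 40.4 °C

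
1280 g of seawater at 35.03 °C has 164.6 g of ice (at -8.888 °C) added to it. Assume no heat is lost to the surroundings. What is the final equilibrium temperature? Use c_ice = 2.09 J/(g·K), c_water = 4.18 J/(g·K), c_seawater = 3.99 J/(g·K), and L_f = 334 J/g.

T_f ≈ 20.9 °C

Let T be the final temperature. ΣQ_i = 0:
warm ice to 0 °C: 164.6·2.09·(0 − (-8.888)) = 3057.6; latent heat to melt: 164.6·334 = 54976; warm the meltwater: 688.03 T; seawater cools: 1280·3.99·(T − 35.03) = 5107.2(T − 35.03)
5795.2 T = 178905 − 58034 = 120871
T ≈ 20.86 °C. Since T > 0 °C, the all-ice-melts assumption holds.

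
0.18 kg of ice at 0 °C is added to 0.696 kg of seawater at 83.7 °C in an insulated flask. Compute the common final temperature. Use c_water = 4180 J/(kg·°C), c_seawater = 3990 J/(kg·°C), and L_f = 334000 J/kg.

Net heat exchanged in the isolated system is zero:
latent heat to melt: 0.18·334000 = 60120; warm the meltwater: 752.4 T; seawater: 2777(T − 83.7)
3529.4 T = 232438 − 60120 = 172318
T ≈ 48.82 °C (positive, so assuming full melt was valid).

T_f ≈ 48.8 °C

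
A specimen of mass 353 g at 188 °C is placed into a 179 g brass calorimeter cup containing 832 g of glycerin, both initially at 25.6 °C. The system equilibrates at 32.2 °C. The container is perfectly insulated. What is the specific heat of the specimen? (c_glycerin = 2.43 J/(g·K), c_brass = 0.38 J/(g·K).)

c ≈ 0.251 J/(g·K)

Conservation of energy gives ΣQ = 0:
353·c·(32.2 − 188) + 832·2.43·(32.2 − 25.6) + 179·0.38·(32.2 − 25.6) = 0
-54997 c = -13793
c = -13793/-54997 ≈ 0.2508 J/(g·K)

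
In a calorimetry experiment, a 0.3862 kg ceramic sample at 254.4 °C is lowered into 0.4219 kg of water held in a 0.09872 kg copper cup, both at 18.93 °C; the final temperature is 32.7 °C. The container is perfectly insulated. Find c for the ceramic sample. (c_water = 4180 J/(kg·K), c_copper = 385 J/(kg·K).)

c ≈ 290 J/(kg·K)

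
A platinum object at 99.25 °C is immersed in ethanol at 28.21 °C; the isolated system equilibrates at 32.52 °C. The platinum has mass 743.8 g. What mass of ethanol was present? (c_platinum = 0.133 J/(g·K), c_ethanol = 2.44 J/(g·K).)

m ≈ 628 g

Heat lost by the platinum = heat gained by the ethanol:
743.8×0.133×(99.25 − 32.52) = m×2.44×(32.52 − 28.21)
10.52 m = 6601.3  ⇒  m ≈ 627.7 g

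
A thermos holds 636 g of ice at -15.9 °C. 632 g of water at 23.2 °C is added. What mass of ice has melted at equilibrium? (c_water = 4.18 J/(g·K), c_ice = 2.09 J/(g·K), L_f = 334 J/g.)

m_melted ≈ 120 g

Water can give up m c ΔT = 632×4.18×23.2 = 61289 J before reaching 0 °C.
Warming the ice to 0 °C takes 636×2.09×15.9 = 21135 J, leaving 40154 J for melting.
Fully melting the ice requires m_ice L_f = 636×334 = 212424 J.
40154 J < 212424 J, so only part of the ice melts and the system sits at 0 °C.
m_melted×334 = 40154  ⇒  m_melted ≈ 120.2 g.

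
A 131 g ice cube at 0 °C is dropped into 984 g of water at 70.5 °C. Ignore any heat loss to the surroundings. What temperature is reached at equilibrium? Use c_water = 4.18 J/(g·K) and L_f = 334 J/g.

Net heat exchanged in the isolated system is zero:
latent heat to melt: 131×334 = 43754; warm the meltwater: 547.58 T; water cools: 984×4.18×(T − 70.5) = 4113.1(T − 70.5)
4660.7 T = 289975 − 43754 = 246221
T ≈ 52.83 °C. Since T > 0 °C, the all-ice-melts assumption holds.

T_f ≈ 52.8 °C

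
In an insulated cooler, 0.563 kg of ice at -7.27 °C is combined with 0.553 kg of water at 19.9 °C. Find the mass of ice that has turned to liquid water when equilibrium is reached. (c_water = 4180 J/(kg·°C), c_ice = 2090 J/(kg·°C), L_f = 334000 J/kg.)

m_melted ≈ 0.112 kg

Cooling the water to 0 °C releases 0.553×4180×19.9 = 46000 J.
Of that, 0.563×2090×7.27 = 8554.4 J goes to bring the ice to 0 °C, leaving 37445 J.
Fully melting the ice requires m_ice L_f = 0.563×334000 = 188042 J.
Since 37445 < 188042 J, not all the ice melts; equilibrium is at 0 °C.
m_melt = 37445 / L_f = 0.1121 kg.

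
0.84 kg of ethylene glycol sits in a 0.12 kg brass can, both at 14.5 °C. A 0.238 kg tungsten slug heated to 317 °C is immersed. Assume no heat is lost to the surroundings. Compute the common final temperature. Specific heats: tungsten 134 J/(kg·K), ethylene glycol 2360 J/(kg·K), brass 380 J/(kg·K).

Net heat exchanged in the isolated system is zero:
0.238·134·(T − 317) + 0.84·2360·(T − 14.5) + 0.12·380·(T − 14.5) = 0
31.89(T − 317) + 1982.4(T − 14.5) + 45.6(T − 14.5) = 0
2059.9 T = 39516
T = 39516/2059.9 ≈ 19.18 °C

T_f ≈ 19.2 °C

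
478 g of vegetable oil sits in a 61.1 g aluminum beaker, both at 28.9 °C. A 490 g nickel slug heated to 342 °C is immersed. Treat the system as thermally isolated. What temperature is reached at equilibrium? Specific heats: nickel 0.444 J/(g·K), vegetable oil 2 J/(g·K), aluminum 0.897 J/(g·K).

Energy conservation, ΣQ = 0:
490×0.444×(T − 342) + 478×2×(T − 28.9) + 61.1×0.897×(T − 28.9) = 0
1228.4 T = 103618
T ≈ 84.35 °C

T_f ≈ 84.4 °C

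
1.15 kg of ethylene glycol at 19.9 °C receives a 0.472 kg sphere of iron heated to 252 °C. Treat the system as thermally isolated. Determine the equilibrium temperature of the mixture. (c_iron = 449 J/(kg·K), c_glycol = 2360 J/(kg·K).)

T_f ≈ 36.7 °C

Taking heat into each body as positive, Σ m c ΔT = 0:
0.472·449·(T − 252) + 1.15·2360·(T − 19.9) = 0
211.93(T − 252) + 2714(T − 19.9) = 0
2925.9 T = 107414
T ≈ 36.71 °C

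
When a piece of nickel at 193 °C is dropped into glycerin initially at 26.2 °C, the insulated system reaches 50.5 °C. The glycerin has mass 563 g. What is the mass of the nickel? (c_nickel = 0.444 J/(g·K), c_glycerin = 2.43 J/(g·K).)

m ≈ 525 g

Heat lost by the nickel = heat gained by the glycerin:
m×0.444×(193 − 50.5) = 563×2.43×(50.5 − 26.2)
63.27 m = 33245  ⇒  m ≈ 525.4 g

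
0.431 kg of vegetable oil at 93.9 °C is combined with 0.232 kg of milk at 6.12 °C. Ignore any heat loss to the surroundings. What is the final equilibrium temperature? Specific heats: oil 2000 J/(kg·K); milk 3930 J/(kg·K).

T_f ≈ 48.8 °C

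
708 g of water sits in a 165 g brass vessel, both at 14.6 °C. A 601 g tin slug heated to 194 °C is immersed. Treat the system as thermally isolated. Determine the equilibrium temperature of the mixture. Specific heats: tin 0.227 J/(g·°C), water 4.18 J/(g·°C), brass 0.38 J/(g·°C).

T_f ≈ 22.3 °C

Net heat exchanged in the isolated system is zero:
601×0.227×(T − 194) + 708×4.18×(T − 14.6) + 165×0.38×(T − 14.6) = 0
136.43(T − 194) + 2959.4(T − 14.6) + 62.7(T − 14.6) = 0
3158.6 T = 70590
T = 70590 / 3158.6 = 22.3 °C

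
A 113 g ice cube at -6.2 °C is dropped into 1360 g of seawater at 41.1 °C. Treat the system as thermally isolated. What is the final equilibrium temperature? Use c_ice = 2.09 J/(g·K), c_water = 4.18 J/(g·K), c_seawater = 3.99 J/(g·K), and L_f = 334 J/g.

T_f ≈ 31.2 °C

Energy balance with sensible and latent terms:
ice -6.2→0 °C: 113×2.09×6.2 = 1464.3
  latent heat to melt: 113×334 = 37742
  warm the meltwater: 472.34 T
  seawater cools: 1360×3.99×(T − 41.1) = 5426.4(T − 41.1)
5898.7 T = 223025 − 39206 = 183819
T ≈ 31.16 °C (positive, so assuming full melt was valid).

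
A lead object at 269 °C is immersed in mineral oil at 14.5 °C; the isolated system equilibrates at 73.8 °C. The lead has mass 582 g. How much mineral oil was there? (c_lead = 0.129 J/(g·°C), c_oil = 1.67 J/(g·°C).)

Heat lost by the lead = heat gained by the oil:
582×0.129×(269 − 73.8) = m×1.67×(73.8 − 14.5)
99.03 m = 14655  ⇒  m ≈ 148 g

m ≈ 148 g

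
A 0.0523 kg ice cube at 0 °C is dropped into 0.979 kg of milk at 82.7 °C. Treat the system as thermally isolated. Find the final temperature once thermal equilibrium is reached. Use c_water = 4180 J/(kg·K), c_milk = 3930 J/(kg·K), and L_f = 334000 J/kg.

T_f ≈ 74.0 °C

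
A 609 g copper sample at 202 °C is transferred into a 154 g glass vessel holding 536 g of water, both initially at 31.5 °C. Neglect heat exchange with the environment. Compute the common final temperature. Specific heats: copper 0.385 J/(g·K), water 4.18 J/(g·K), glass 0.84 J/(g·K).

T_f ≈ 46.9 °C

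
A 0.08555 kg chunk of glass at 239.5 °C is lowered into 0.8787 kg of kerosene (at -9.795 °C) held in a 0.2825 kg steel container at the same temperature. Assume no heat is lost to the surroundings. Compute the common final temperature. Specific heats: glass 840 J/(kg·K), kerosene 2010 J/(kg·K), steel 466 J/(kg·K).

T_f ≈ -0.7 °C

Let T be the final temperature. ΣQ_i = 0:
0.08555×840×(T − 239.5) + 0.8787×2010×(T − (-9.795)) + 0.2825×466×(T − (-9.795)) = 0
71.86(T − 239.5) + 1766.2(T − (-9.795)) + 131.64(T − (-9.795)) = 0
1969.7 T = -1378.3
T ≈ -0.70 °C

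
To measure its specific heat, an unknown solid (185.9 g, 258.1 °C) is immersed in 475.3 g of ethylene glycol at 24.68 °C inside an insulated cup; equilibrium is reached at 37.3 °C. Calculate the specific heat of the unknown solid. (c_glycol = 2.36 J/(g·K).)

m_s c (T_s − T_f) = m_glycol c_glycol (T_f − T_0):
185.9×c×(258.1 − 37.3) = 475.3×2.36×(37.3 − 24.68)
41047 c = 14156  ⇒  c ≈ 0.3449 J/(g·K)

c ≈ 0.345 J/(g·K)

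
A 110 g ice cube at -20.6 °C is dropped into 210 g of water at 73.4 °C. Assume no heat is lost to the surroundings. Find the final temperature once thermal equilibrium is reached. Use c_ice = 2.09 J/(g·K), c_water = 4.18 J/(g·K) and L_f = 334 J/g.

T_f ≈ 17.2 °C

Energy conservation, ΣQ = 0:
ice -20.6→0 °C: 110·2.09·20.6 = 4735.9; latent heat to melt: 110·334 = 36740; warm the meltwater: 459.8 T; water: 877.8(T − 73.4)
1337.6 T = 64431 − 41476 = 22955
T ≈ 17.16 °C — above 0 °C, consistent with complete melting.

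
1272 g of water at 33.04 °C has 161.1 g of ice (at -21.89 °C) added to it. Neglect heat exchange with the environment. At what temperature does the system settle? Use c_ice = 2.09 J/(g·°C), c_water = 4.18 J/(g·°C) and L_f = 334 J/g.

Net heat exchanged in the isolated system is zero:
ice -21.89→0 °C: 161.1×2.09×21.89 = 7370.3; fusion: m_ice L_f = 161.1×334 = 53807; warm the meltwater: 673.4 T; water: 5317(T − 33.04)
5990.4 T = 175672 − 61178 = 114495
T ≈ 19.11 °C — above 0 °C, consistent with complete melting.

T_f ≈ 19.1 °C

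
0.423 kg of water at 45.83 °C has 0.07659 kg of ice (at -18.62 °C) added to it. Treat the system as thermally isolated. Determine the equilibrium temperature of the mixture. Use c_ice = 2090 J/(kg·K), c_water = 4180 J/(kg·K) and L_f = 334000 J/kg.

T_f ≈ 25.1 °C

Let T be the final temperature. ΣQ_i = 0:
warm ice to 0 °C: 0.07659·2090·(0 − (-18.62)) = 2980.6; fusion: m_ice L_f = 0.07659·334000 = 25581; meltwater 0→T: 0.07659·4180·T = 320.15 T; water: 1768.1(T − 45.83)
2088.3 T = 81034 − 28562 = 52472
T ≈ 25.13 °C — above 0 °C, consistent with complete melting.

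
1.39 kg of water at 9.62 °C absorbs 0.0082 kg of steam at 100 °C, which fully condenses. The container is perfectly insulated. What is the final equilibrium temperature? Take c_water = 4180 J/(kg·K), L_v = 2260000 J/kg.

T_f ≈ 13.3 °C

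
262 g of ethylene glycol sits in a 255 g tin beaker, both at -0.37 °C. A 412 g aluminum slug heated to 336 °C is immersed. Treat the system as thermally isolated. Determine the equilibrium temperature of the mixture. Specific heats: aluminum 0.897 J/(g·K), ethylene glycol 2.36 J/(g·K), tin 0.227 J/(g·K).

T_f ≈ 118.5 °C

Let T be the final temperature. ΣQ_i = 0:
412·0.897·(T − 336) + 262·2.36·(T − (-0.37)) + 255·0.227·(T − (-0.37)) = 0
369.56(T − 336) + 618.32(T − (-0.37)) + 57.89(T − (-0.37)) = 0
(369.56 + 618.32 + 57.89) T = 369.56·336 + 618.32·(-0.37) + 57.89·(-0.37)
T = 123923/1045.8 ≈ 118.50 °C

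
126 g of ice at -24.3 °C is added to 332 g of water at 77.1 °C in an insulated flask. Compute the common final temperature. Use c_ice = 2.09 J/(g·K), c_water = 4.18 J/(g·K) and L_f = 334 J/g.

T_f ≈ 30.6 °C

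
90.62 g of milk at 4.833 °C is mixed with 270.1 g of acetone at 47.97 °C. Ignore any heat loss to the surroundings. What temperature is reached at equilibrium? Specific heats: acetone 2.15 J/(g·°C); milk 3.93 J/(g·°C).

Heat lost by the acetone equals heat gained by the milk:
270.1*2.15*(47.97 − T) = 90.62*3.93*(T − 4.833)
580.72(47.97 − T) = 356.14(T − 4.833)
936.85 T = 29578  ⇒  T ≈ 31.57 °C

T_f ≈ 31.6 °C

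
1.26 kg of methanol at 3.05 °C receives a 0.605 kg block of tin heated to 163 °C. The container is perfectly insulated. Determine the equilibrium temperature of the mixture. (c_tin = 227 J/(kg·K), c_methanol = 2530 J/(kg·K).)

T_f ≈ 9.7 °C

Taking heat into each body as positive, Σ m c ΔT = 0:
0.605×227×(T − 163) + 1.26×2530×(T − 3.05) = 0
137.34(T − 163) + 3187.8(T − 3.05) = 0
3325.1 T = 32108
T = 32108/3325.1 ≈ 9.66 °C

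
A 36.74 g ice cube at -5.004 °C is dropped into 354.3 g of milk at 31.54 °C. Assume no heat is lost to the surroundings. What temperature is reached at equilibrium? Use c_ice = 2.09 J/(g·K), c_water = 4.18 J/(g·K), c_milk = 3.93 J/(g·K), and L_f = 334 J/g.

Net heat exchanged in the isolated system is zero:
ice -5.004→0 °C: 36.74·2.09·5.004 = 384.24
  latent heat to melt: 36.74·334 = 12271
  warm the meltwater: 153.57 T
  milk: 1392.4(T − 31.54)
1546 T = 43916 − 12655 = 31261
T ≈ 20.22 °C. Since T > 0 °C, the all-ice-melts assumption holds.

T_f ≈ 20.2 °C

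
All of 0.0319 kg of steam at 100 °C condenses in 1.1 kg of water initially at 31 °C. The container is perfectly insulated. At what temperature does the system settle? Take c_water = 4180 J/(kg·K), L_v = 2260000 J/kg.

T_f ≈ 48.2 °C

Conservation of energy gives ΣQ = 0:
steam→water at 100 °C releases m L_v = 0.0319×2260000 = 72094
  condensate cools 100→T: 0.0319×4180×(T − 100) = 133.34(T − 100)
  water warms: 1.1×4180×(T − 31) = 4598(T − 31)
4731.3 T = 72094 + 13334 + 142538 = 227966
T ≈ 48.18 °C (< 100 °C, so full condensation is consistent).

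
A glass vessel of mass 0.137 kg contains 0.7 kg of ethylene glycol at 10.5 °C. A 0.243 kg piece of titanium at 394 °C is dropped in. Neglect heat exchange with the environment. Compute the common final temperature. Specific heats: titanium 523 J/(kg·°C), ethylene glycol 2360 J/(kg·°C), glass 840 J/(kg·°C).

T_f = Σ m_i c_i T_i / Σ m_i c_i:
T_f = (127.09*394 + 1652*10.5 + 115.08*10.5) / (127.09 + 1652 + 115.08)
    = 68627 / 1894.2 ≈ 36.23 °C

T_f ≈ 36.2 °C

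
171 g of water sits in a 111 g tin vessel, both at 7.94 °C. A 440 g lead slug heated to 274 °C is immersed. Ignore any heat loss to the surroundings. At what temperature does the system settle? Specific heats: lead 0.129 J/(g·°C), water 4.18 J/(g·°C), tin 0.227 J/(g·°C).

T_f ≈ 26.9 °C

Energy conservation, ΣQ = 0:
440*0.129*(T − 274) + 171*4.18*(T − 7.94) + 111*0.227*(T − 7.94) = 0
56.76(T − 274) + 714.78(T − 7.94) + 25.2(T − 7.94) = 0
(56.76 + 714.78 + 25.2) T = 56.76*274 + 714.78*7.94 + 25.2*7.94
T = 21428/796.74 ≈ 26.89 °C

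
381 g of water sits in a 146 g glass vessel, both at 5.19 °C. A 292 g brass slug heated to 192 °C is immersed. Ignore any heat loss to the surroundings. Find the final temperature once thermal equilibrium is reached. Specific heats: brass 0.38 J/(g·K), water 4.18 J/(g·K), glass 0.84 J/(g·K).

T_f ≈ 16.5 °C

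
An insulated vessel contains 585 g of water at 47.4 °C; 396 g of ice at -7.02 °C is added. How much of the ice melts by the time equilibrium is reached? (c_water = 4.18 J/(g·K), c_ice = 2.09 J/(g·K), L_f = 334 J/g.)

Heat available from the water dropping to 0 °C: 585×4.18×47.4 = 115907 J.
Of that, 396×2.09×7.02 = 5810 J goes to bring the ice to 0 °C, leaving 110097 J.
To melt every bit of ice: 396×334 = 132264 J.
Since 110097 < 132264 J, not all the ice melts; equilibrium is at 0 °C.
Mass melted = 110097/334 ≈ 329.6 g.

m_melted ≈ 330 g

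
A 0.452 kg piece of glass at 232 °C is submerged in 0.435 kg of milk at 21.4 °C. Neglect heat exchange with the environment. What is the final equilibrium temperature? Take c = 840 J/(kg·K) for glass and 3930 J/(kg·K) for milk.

T_f ≈ 59.7 °C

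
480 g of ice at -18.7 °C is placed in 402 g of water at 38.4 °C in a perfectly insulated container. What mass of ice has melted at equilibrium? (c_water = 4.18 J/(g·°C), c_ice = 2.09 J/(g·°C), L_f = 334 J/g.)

Water can give up m c ΔT = 402×4.18×38.4 = 64526 J before reaching 0 °C.
Of that, 480×2.09×18.7 = 18760 J goes to bring the ice to 0 °C, leaving 45766 J.
Fully melting the ice requires m_ice L_f = 480×334 = 160320 J.
Since 45766 < 160320 J, not all the ice melts; equilibrium is at 0 °C.
m_melt = 45766 / L_f = 137 g.

m_melted ≈ 137 g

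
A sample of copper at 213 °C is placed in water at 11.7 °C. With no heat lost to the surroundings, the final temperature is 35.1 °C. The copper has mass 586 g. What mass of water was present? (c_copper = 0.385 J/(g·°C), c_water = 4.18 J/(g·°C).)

m ≈ 410 g

Let T be the final temperature. ΣQ_i = 0:
586×0.385×(35.1 − 213) + m×4.18×(35.1 − 11.7) = 0
97.81 m = 40136
m = 40136/97.81 ≈ 410.3 g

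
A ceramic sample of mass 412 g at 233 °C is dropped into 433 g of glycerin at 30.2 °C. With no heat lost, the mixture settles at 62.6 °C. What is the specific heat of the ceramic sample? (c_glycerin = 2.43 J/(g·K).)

Energy conservation, ΣQ = 0:
412·c·(62.6 − 233) + 433·2.43·(62.6 − 30.2) = 0
-70205 c = -34091
c = -34091/-70205 ≈ 0.4856 J/(g·K)

c ≈ 0.486 J/(g·K)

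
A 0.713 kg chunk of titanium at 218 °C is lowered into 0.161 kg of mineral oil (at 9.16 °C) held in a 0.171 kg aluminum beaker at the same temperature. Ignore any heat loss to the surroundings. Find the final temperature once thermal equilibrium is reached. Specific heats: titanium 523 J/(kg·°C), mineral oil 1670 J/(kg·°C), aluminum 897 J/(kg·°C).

T_f ≈ 107.1 °C

Taking heat into each body as positive, Σ m c ΔT = 0:
0.713×523×(T − 218) + 0.161×1670×(T − 9.16) + 0.171×897×(T − 9.16) = 0
(372.9 + 268.87 + 153.39) T = 372.9×218 + 268.87×9.16 + 153.39×9.16
T = 85160 / 795.16 = 107 °C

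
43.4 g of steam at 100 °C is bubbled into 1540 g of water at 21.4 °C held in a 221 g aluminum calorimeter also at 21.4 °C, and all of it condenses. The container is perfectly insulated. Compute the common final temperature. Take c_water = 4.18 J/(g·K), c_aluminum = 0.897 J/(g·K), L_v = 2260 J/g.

T_f ≈ 37.9 °C

Energy balance with sensible and latent terms:
steam→water at 100 °C releases m L_v = 43.4×2260 = 98084; condensed water 100 °C→T: 181.41(T − 100); water warms: 1540×4.18×(T − 21.4) = 6437.2(T − 21.4); aluminum cup: 221×0.897×(T − 21.4) = 198.24(T − 21.4)
6816.8 T = 98084 + 18141 + 141998 = 258224
T ≈ 37.88 °C — below 100 °C, confirming all the steam condensed.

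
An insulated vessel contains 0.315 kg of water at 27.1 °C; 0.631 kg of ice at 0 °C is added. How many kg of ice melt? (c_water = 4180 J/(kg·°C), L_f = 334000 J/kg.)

Cooling the water to 0 °C releases 0.315×4180×27.1 = 35683 J.
To melt every bit of ice: 0.631×334000 = 210754 J.
Since 35683 < 210754 J, not all the ice melts; equilibrium is at 0 °C.
m_melted×334000 = 35683  ⇒  m_melted ≈ 0.1068 kg.

m_melted ≈ 0.107 kg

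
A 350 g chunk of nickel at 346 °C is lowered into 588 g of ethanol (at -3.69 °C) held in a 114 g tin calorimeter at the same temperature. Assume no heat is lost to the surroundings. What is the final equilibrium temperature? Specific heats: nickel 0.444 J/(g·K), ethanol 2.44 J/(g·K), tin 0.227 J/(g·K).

T_f = Σ m_i c_i T_i / Σ m_i c_i:
T_f = (155.4·346 + 1434.7·(-3.69) + 25.88·(-3.69)) / (155.4 + 1434.7 + 25.88)
    = 48379 / 1616 ≈ 29.94 °C

T_f ≈ 29.9 °C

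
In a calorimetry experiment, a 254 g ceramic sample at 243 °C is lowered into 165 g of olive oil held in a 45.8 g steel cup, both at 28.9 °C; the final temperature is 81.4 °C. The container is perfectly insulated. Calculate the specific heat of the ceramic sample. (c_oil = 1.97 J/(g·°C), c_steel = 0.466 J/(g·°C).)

c ≈ 0.443 J/(g·°C)

Conservation of energy gives ΣQ = 0:
254·c·(81.4 − 243) + 165·1.97·(81.4 − 28.9) + 45.8·0.466·(81.4 − 28.9) = 0
-41046 c = -18186
c = -18186/-41046 ≈ 0.4431 J/(g·°C)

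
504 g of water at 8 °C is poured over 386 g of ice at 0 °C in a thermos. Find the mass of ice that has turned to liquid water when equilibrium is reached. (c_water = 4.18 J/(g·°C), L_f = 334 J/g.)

m_melted ≈ 50.5 g

Heat available from the water dropping to 0 °C: 504·4.18·8 = 16854 J.
To melt every bit of ice: 386·334 = 128924 J.
That's not enough to melt it all — equilibrium is at 0 °C with ice remaining.
m_melted·334 = 16854  ⇒  m_melted ≈ 50.46 g.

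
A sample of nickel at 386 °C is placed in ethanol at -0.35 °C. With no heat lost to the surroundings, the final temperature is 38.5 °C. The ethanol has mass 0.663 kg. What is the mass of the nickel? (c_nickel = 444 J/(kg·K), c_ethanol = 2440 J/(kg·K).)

|Q_nickel| = |Q_ethanol|:
m×444×(386 − 38.5) = 0.663×2440×(38.5 − (-0.35))
154290 m = 62848  ⇒  m ≈ 0.4073 kg

m ≈ 0.407 kg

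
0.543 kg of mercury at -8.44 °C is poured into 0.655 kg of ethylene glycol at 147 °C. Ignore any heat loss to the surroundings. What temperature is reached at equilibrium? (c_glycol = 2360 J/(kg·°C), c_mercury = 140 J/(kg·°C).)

T_f ≈ 139.7 °C

With ΣQ=0 the equilibrium temperature is the m·c-weighted mean:
T_f = (1545.8*147 + 76.02*(-8.44)) / (1545.8 + 76.02)
    = 226591 / 1621.8 ≈ 139.71 °C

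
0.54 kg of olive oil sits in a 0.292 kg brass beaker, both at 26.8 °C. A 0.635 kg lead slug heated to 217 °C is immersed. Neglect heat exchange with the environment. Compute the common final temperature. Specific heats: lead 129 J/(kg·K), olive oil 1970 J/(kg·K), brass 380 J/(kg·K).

T_f ≈ 39.2 °C

Net heat exchanged in the isolated system is zero:
0.635·129·(T − 217) + 0.54·1970·(T − 26.8) + 0.292·380·(T − 26.8) = 0
(81.92 + 1063.8 + 110.96) T = 81.92·217 + 1063.8·26.8 + 110.96·26.8
T ≈ 39.20 °C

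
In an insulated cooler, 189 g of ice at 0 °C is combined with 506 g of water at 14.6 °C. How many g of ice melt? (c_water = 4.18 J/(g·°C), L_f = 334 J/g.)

Cooling the water to 0 °C releases 506·4.18·14.6 = 30880 J.
Fully melting the ice requires m_ice L_f = 189·334 = 63126 J.
30880 J < 63126 J, so only part of the ice melts and the system sits at 0 °C.
m_melted·334 = 30880  ⇒  m_melted ≈ 92.46 g.

m_melted ≈ 92.5 g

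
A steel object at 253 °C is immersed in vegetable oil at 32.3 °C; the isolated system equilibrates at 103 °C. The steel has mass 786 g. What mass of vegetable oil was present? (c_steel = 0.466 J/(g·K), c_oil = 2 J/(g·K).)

m ≈ 389 g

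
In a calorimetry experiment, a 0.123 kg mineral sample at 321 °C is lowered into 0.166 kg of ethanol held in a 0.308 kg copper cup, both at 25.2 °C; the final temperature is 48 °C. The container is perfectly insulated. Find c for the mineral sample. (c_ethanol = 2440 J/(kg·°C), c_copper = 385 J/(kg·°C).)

Setting the total heat transfer to zero:
0.123·c·(48 − 321) + 0.166·2440·(48 − 25.2) + 0.308·385·(48 − 25.2) = 0
-33.58 c = -11939
c = -11939/-33.58 ≈ 355.5 J/(kg·°C)

c ≈ 356 J/(kg·°C)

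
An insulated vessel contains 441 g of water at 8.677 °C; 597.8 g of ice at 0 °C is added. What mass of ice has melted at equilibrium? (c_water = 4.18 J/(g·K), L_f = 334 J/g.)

m_melted ≈ 47.9 g

Cooling the water to 0 °C releases 441·4.18·8.677 = 15995 J.
Melting all 597.8 g of ice would need 597.8·334 = 199665 J.
That's not enough to melt it all — equilibrium is at 0 °C with ice remaining.
Mass melted = 15995/334 ≈ 47.89 g.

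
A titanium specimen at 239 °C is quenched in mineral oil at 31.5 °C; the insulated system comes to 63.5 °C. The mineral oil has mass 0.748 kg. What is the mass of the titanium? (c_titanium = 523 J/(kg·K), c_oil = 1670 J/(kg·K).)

m ≈ 0.436 kg

Taking heat into each body as positive, Σ m c ΔT = 0:
m·523·(63.5 − 239) + 0.748·1670·(63.5 − 31.5) = 0
-91786 m = -39973
m = -39973/-91786 ≈ 0.4355 kg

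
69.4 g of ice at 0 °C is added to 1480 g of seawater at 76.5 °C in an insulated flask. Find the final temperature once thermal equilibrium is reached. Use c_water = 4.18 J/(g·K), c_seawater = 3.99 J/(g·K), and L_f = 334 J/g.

T_f ≈ 69.2 °C

Sum of m c ΔT and latent-heat terms is zero:
latent heat to melt: 69.4×334 = 23180
  meltwater 0→T: 69.4×4.18×T = 290.09 T
  seawater cools: 1480×3.99×(T − 76.5) = 5905.2(T − 76.5)
6195.3 T = 451748 − 23180 = 428568
T ≈ 69.18 °C — above 0 °C, consistent with complete melting.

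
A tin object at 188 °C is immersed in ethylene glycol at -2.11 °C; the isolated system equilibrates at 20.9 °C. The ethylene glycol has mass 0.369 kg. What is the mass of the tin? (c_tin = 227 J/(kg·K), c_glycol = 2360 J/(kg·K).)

m ≈ 0.528 kg

|Q_tin| = |Q_glycol|:
m×227×(188 − 20.9) = 0.369×2360×(20.9 − (-2.11))
37932 m = 20038  ⇒  m ≈ 0.5283 kg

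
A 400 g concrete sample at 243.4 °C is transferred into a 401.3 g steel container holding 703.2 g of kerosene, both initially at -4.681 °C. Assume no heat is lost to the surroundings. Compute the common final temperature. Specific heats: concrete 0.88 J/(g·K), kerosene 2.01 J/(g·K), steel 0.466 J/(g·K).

T_f ≈ 40.0 °C

Let T be the final temperature. ΣQ_i = 0:
400·0.88·(T − 243.4) + 703.2·2.01·(T − (-4.681)) + 401.3·0.466·(T − (-4.681)) = 0
1952.4 T = 78185
T = 78185/1952.4 ≈ 40.04 °C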